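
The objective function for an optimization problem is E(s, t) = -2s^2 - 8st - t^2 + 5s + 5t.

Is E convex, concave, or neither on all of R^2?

neither

E is quadratic, so its Hessian is the constant matrix H = [[-4, -8], [-8, -2]].
det(H) = -56, tr(H) = -6.
det(H) < 0, so H is indefinite: neither convex nor concave.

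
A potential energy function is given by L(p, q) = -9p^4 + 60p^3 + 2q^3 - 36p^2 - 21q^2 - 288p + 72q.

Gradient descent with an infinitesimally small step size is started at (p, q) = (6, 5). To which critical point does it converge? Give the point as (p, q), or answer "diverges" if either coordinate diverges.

diverges

L is separable, so gradient descent decouples: p follows -∂L/∂p, q follows -∂L/∂q.
∂L/∂p = -36(p - 4)(p - 2)(p + 1); at p=6 this is -2016, so p increases.
∂L/∂q = 6(q - 4)(q - 3); at q=5 this is 12, so q decreases.
The p-coordinate has no critical point in that direction and runs off to infinity.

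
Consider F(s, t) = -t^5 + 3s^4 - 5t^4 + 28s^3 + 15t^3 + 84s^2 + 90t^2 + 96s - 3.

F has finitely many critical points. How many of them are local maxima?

2

F separates as a function of s plus a function of t, so ∇F=0 decouples.
∂F/∂s = 12(s + 1)(s + 2)(s + 4) = 0 at s ∈ {-4, -2, -1}; ∂F/∂t = -5t(t - 3)(t + 3)(t + 4) = 0 at t ∈ {-4, -3, 0, 3}.
The Hessian is diagonal: diag(F_ss, F_tt). Second derivatives: F_ss(-4)=72, F_ss(-2)=-24, F_ss(-1)=36; F_tt(-4)=140, F_tt(-3)=-90, F_tt(0)=180, F_tt(3)=-630.
Local maxima occur where both diagonal entries negative: (-2, -3), (-2, 3). Count: 2.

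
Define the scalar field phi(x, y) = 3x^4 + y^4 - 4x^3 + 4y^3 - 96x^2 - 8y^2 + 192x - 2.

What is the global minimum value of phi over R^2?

phi(x,y) separates as P(x) + Q(y) − 2, so its minimum is min P + min Q − 2.
P'(x) = 12(x - 4)(x - 1)(x + 4) vanishes at x ∈ {-4, 1, 4}; Q'(y) = 4y(y - 1)(y + 4) vanishes at y ∈ {-4, 0, 1}.
Local minima of P (where P''>0): P(-4)=-1280, P(4)=-256. Local minima of Q: Q(-4)=-128, Q(1)=-3.
So the global minimum of phi is P(-4) + Q(-4) − 2 = -1280 − 128 − 2 = -1410, attained at (-4, -4).

-1410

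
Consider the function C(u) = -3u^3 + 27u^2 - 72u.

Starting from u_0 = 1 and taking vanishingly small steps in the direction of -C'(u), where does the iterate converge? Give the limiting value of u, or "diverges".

C'(u) = -9(u - 4)(u - 2), so C'(1) = -27.
Gradient descent moves in the -C' direction, i.e. u is increasing.
The nearest critical point in that direction is u = 2, where C'' = 18 > 0 (a local minimum). The iterate converges there.

2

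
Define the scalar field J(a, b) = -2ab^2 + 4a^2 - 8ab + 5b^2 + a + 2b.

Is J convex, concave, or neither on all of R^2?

neither

The term -2ab^2 is cubic, so the Hessian is not constant.
∂²J/∂b² = -4a + 10, which takes both signs as a varies (negative for sufficiently large a). A diagonal entry of the Hessian changing sign means the Hessian is neither positive- nor negative-semidefinite on all of R^2.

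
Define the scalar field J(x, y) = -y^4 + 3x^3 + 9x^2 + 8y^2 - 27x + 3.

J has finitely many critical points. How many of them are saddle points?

J separates as a function of x plus a function of y, so ∇J=0 decouples.
∂J/∂x = 9(x - 1)(x + 3) = 0 at x ∈ {-3, 1}; ∂J/∂y = -4y(y - 2)(y + 2) = 0 at y ∈ {-2, 0, 2}.
The Hessian is diagonal: diag(J_xx, J_yy). Second derivatives: J_xx(-3)=-36, J_xx(1)=36; J_yy(-2)=-32, J_yy(0)=16, J_yy(2)=-32.
Saddle points occur where the two diagonal entries have opposite signs: (-3, 0), (1, -2), (1, 2). Count: 3.

3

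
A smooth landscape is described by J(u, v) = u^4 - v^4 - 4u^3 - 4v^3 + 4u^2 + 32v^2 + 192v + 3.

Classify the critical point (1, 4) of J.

local maximum

The mixed partial ∂²J/∂u∂v is 0, so the Hessian at any point is diag(J_uu, J_vv) = diag(4(3u^2 - 6u + 2), 4(-3v^2 - 6v + 16)).
At (1, 4): H = diag(-4, -224).
Both eigenvalues are negative, so H is negative definite: a local maximum.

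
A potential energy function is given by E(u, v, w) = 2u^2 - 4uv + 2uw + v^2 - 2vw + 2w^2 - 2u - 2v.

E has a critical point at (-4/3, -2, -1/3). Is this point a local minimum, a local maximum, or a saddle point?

saddle point

The Hessian is constant: H = [[4, -4, 2], [-4, 2, -2], [2, -2, 4]].
Leading principal minors: Δ₁ = 4, Δ₂ = -8, Δ₃ = -24.
The minors fit neither the all-positive nor the alternating-sign pattern, so H is indefinite: a saddle point.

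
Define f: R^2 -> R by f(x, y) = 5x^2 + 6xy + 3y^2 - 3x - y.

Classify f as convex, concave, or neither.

f is quadratic, so its Hessian is the constant matrix H = [[10, 6], [6, 6]].
det(H) = 24, tr(H) = 16.
det(H) > 0 and tr(H) > 0, so H is positive definite everywhere: convex.

convex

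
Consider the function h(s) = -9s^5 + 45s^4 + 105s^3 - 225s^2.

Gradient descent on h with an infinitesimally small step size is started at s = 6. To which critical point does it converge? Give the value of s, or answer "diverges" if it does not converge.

diverges

h'(s) = -45s(s - 5)(s - 1)(s + 2), so h'(6) = -10800.
Gradient descent moves in the -h' direction, i.e. s is increasing.
There is no critical point above s=6, and h' keeps the same sign, so the iterate runs off to +∞.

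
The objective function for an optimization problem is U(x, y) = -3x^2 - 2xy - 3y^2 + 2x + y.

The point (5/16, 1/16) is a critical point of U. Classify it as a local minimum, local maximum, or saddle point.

The Hessian of U is constant: H = [[-6, -2], [-2, -6]].
det(H) = (-6)·(-6) − (-2)² = 32.
det(H) > 0 and tr(H) = -12 < 0, so H is negative definite and the point is a local maximum.

local maximum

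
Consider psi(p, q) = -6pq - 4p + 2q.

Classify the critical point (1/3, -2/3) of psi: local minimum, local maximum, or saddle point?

The Hessian of psi is constant: H = [[0, -6], [-6, 0]].
det(H) = 0·0 − (-6)² = -36.
Since det(H) < 0, H is indefinite and the critical point is a saddle point.

saddle point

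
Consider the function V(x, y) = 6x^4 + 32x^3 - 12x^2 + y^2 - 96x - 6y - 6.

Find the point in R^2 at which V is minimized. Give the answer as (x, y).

V(x,y) separates as P(x) + Q(y) − 6, so its minimum is min P + min Q − 6.
P'(x) = 24(x - 1)(x + 1)(x + 4) vanishes at x ∈ {-4, -1, 1}; Q'(y) = 2y - 6 vanishes at y ∈ {3}.
Local minima of P (where P''>0): P(-4)=-320, P(1)=-70. Local minima of Q: Q(3)=-9.
So the global minimum of V is P(-4) + Q(3) − 6 = -320 − 9 − 6 = -335, attained at (-4, 3).

(-4, 3)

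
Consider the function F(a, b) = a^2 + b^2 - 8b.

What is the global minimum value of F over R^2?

F(a,b) separates as P(a) + Q(b), so its minimum is min P + min Q.
P'(a) = 2a vanishes at a ∈ {0}; Q'(b) = 2b - 8 vanishes at b ∈ {4}.
Local minima of P (where P''>0): P(0)=0. Local minima of Q: Q(4)=-16.
So the global minimum of F is P(0) + Q(4) = 0 − 16 = -16, attained at (0, 4).

-16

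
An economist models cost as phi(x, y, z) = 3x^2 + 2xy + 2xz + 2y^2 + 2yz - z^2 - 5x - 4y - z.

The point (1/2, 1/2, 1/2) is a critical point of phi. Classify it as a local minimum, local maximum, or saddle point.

The Hessian is constant: H = [[6, 2, 2], [2, 4, 2], [2, 2, -2]].
Leading principal minors: Δ₁ = 6, Δ₂ = 20, Δ₃ = -64.
The minors fit neither the all-positive nor the alternating-sign pattern, so H is indefinite: a saddle point.

saddle point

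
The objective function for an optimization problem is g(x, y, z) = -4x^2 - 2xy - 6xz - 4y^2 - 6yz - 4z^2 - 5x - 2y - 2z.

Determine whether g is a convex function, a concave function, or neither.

concave

g is quadratic, so its Hessian is the constant matrix H = [[-8, -2, -6], [-2, -8, -6], [-6, -6, -8]].
Leading principal minors: -8, 60, -48.
Signs alternate −, +, − ⇒ H ≺ 0 ⇒ concave.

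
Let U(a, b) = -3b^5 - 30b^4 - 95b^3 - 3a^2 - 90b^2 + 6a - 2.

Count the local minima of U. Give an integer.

U separates as a function of a plus a function of b, so ∇U=0 decouples.
∂U/∂a = -6(a - 1) = 0 at a ∈ {1}; ∂U/∂b = -15b(b + 1)(b + 3)(b + 4) = 0 at b ∈ {-4, -3, -1, 0}.
The Hessian is diagonal: diag(U_aa, U_bb). Second derivatives: U_aa(1)=-6; U_bb(-4)=180, U_bb(-3)=-90, U_bb(-1)=90, U_bb(0)=-180.
Local minima occur where both diagonal entries positive: none. Count: 0.

0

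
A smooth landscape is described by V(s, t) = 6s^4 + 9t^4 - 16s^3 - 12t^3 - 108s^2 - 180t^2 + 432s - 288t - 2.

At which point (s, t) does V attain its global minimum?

(-3, 4)

V(s,t) separates as P(s) + Q(t) − 2, so its minimum is min P + min Q − 2.
P'(s) = 24(s - 3)(s - 2)(s + 3) vanishes at s ∈ {-3, 2, 3}; Q'(t) = 36(t - 4)(t + 1)(t + 2) vanishes at t ∈ {-2, -1, 4}.
Local minima of P (where P''>0): P(-3)=-1350, P(3)=378. Local minima of Q: Q(-2)=96, Q(4)=-2496.
So the global minimum of V is P(-3) + Q(4) − 2 = -1350 − 2496 − 2 = -3848, attained at (-3, 4).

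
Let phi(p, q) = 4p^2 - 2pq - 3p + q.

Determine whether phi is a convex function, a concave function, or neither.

phi is quadratic, so its Hessian is the constant matrix H = [[8, -2], [-2, 0]].
det(H) = -4, tr(H) = 8.
det(H) < 0, so H is indefinite: neither convex nor concave.

neither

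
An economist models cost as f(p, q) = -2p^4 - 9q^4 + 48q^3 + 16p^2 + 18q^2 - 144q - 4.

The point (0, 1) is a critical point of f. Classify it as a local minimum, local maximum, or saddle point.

The mixed partial ∂²f/∂p∂q is 0, so the Hessian at any point is diag(f_pp, f_qq) = diag(8(-3p^2 + 4), 36(-3q^2 + 8q + 1)).
At (0, 1): H = diag(32, 216).
Both eigenvalues are positive, so H is positive definite: a local minimum.

local minimum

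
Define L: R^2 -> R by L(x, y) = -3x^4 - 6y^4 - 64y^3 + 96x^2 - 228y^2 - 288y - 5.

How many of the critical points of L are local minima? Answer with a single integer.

L separates as a function of x plus a function of y, so ∇L=0 decouples.
∂L/∂x = -12x(x - 4)(x + 4) = 0 at x ∈ {-4, 0, 4}; ∂L/∂y = -24(y + 1)(y + 3)(y + 4) = 0 at y ∈ {-4, -3, -1}.
The Hessian is diagonal: diag(L_xx, L_yy). Second derivatives: L_xx(-4)=-384, L_xx(0)=192, L_xx(4)=-384; L_yy(-4)=-72, L_yy(-3)=48, L_yy(-1)=-144.
Local minima occur where both diagonal entries positive: (0, -3). Count: 1.

1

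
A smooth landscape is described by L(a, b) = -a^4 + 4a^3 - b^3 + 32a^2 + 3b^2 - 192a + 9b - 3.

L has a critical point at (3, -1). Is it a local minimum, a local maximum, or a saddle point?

The mixed partial ∂²L/∂a∂b is 0, so the Hessian at any point is diag(L_aa, L_bb) = diag(4(-3a^2 + 6a + 16), 6(-b + 1)).
At (3, -1): H = diag(28, 12).
Both eigenvalues are positive, so H is positive definite: a local minimum.

local minimum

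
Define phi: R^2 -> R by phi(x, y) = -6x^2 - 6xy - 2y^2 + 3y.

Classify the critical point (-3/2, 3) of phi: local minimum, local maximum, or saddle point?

local maximum

The Hessian of phi is constant: H = [[-12, -6], [-6, -4]].
det(H) = (-12)·(-4) − (-6)² = 12.
det(H) > 0 and tr(H) = -16 < 0, so H is negative definite and the point is a local maximum.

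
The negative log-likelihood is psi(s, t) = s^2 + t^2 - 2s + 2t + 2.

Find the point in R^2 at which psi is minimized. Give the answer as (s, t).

psi(s,t) separates as P(s) + Q(t) + 2, so its minimum is min P + min Q + 2.
P'(s) = 2s - 2 vanishes at s ∈ {1}; Q'(t) = 2(t + 1) vanishes at t ∈ {-1}.
Local minima of P (where P''>0): P(1)=-1. Local minima of Q: Q(-1)=-1.
So the global minimum of psi is P(1) + Q(-1) + 2 = -1 − 1 + 2 = 0, attained at (1, -1).

(1, -1)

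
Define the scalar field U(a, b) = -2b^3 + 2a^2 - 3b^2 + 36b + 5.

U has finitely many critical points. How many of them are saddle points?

U separates as a function of a plus a function of b, so ∇U=0 decouples.
∂U/∂a = 4a = 0 at a ∈ {0}; ∂U/∂b = -6(b - 2)(b + 3) = 0 at b ∈ {-3, 2}.
The Hessian is diagonal: diag(U_aa, U_bb). Second derivatives: U_aa(0)=4; U_bb(-3)=30, U_bb(2)=-30.
Saddle points occur where the two diagonal entries have opposite signs: (0, 2). Count: 1.

1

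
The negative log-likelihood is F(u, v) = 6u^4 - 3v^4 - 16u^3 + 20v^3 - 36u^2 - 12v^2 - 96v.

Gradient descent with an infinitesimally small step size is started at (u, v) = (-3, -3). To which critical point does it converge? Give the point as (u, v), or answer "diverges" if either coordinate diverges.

diverges

F is separable, so gradient descent decouples: u follows -∂F/∂u, v follows -∂F/∂v.
∂F/∂u = 24u(u - 3)(u + 1); at u=-3 this is -864, so u increases.
∂F/∂v = -12(v - 4)(v - 2)(v + 1); at v=-3 this is 840, so v decreases.
The v-coordinate has no critical point in that direction and runs off to infinity.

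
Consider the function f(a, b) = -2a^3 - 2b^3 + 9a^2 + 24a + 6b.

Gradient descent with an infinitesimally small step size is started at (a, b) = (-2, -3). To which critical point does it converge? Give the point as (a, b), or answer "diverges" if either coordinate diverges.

f is separable, so gradient descent decouples: a follows -∂f/∂a, b follows -∂f/∂b.
∂f/∂a = -6(a - 4)(a + 1); at a=-2 this is -36, so a increases.
∂f/∂b = -6(b - 1)(b + 1); at b=-3 this is -48, so b increases.
a converges to its nearest critical value -1 (a local min of the a-part); b converges to -1. The iterate converges to (-1, -1).

(-1, -1)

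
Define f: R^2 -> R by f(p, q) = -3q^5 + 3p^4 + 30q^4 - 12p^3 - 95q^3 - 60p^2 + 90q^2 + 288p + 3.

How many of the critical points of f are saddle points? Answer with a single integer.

6

f separates as a function of p plus a function of q, so ∇f=0 decouples.
∂f/∂p = 12(p - 4)(p - 2)(p + 3) = 0 at p ∈ {-3, 2, 4}; ∂f/∂q = -15q(q - 4)(q - 3)(q - 1) = 0 at q ∈ {0, 1, 3, 4}.
The Hessian is diagonal: diag(f_pp, f_qq). Second derivatives: f_pp(-3)=420, f_pp(2)=-120, f_pp(4)=168; f_qq(0)=180, f_qq(1)=-90, f_qq(3)=90, f_qq(4)=-180.
Saddle points occur where the two diagonal entries have opposite signs: (-3, 1), (-3, 4), (2, 0), (2, 3), (4, 1), (4, 4). Count: 6.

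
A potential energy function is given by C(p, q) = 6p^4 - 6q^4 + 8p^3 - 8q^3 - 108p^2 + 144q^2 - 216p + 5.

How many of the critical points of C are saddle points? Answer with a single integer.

5

C separates as a function of p plus a function of q, so ∇C=0 decouples.
∂C/∂p = 24(p - 3)(p + 1)(p + 3) = 0 at p ∈ {-3, -1, 3}; ∂C/∂q = -24q(q - 3)(q + 4) = 0 at q ∈ {-4, 0, 3}.
The Hessian is diagonal: diag(C_pp, C_qq). Second derivatives: C_pp(-3)=288, C_pp(-1)=-192, C_pp(3)=576; C_qq(-4)=-672, C_qq(0)=288, C_qq(3)=-504.
Saddle points occur where the two diagonal entries have opposite signs: (-3, -4), (-3, 3), (-1, 0), (3, -4), (3, 3). Count: 5.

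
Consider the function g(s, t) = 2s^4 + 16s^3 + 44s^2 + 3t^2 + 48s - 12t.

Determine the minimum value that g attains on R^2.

-30

g(s,t) separates as P(s) + Q(t), so its minimum is min P + min Q.
P'(s) = 8(s + 1)(s + 2)(s + 3) vanishes at s ∈ {-3, -2, -1}; Q'(t) = 6(t - 2) vanishes at t ∈ {2}.
Local minima of P (where P''>0): P(-3)=-18, P(-1)=-18. Local minima of Q: Q(2)=-12.
So the global minimum of g is P(-3) + Q(2) = -18 − 12 = -30, attained at (-3, 2).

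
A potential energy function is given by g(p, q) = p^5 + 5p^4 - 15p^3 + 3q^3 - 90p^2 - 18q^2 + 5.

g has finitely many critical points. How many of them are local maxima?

g separates as a function of p plus a function of q, so ∇g=0 decouples.
∂g/∂p = 5p(p - 3)(p + 3)(p + 4) = 0 at p ∈ {-4, -3, 0, 3}; ∂g/∂q = 9q(q - 4) = 0 at q ∈ {0, 4}.
The Hessian is diagonal: diag(g_pp, g_qq). Second derivatives: g_pp(-4)=-140, g_pp(-3)=90, g_pp(0)=-180, g_pp(3)=630; g_qq(0)=-36, g_qq(4)=36.
Local maxima occur where both diagonal entries negative: (-4, 0), (0, 0). Count: 2.

2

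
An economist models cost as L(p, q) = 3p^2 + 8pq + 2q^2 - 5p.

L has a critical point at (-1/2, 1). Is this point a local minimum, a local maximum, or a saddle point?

The Hessian of L is constant: H = [[6, 8], [8, 4]].
det(H) = 6·4 − 8² = -40.
Since det(H) < 0, H is indefinite and the critical point is a saddle point.

saddle point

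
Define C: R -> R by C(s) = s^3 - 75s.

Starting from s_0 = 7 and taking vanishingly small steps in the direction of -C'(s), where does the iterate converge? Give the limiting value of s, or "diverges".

C'(s) = 3(s - 5)(s + 5), so C'(7) = 72.
Gradient descent moves in the -C' direction, i.e. s is decreasing.
The nearest critical point in that direction is s = 5, where C'' = 30 > 0 (a local minimum). The iterate converges there.

5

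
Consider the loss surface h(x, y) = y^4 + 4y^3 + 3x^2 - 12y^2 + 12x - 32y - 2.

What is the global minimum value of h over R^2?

h(x,y) separates as P(x) + Q(y) − 2, so its minimum is min P + min Q − 2.
P'(x) = 6x + 12 vanishes at x ∈ {-2}; Q'(y) = 4(y - 2)(y + 1)(y + 4) vanishes at y ∈ {-4, -1, 2}.
Local minima of P (where P''>0): P(-2)=-12. Local minima of Q: Q(-4)=-64, Q(2)=-64.
So the global minimum of h is P(-2) + Q(-4) − 2 = -12 − 64 − 2 = -78, attained at (-2, -4).

-78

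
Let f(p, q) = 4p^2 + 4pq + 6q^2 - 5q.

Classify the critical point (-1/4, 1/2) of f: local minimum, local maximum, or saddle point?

local minimum

The Hessian of f is constant: H = [[8, 4], [4, 12]].
det(H) = 8·12 − 4² = 80.
det(H) > 0 and tr(H) = 20 > 0, so H is positive definite and the point is a local minimum.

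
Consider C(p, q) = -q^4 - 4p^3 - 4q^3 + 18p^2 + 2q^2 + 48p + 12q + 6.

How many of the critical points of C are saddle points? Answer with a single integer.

3

C separates as a function of p plus a function of q, so ∇C=0 decouples.
∂C/∂p = -12(p - 4)(p + 1) = 0 at p ∈ {-1, 4}; ∂C/∂q = -4(q - 1)(q + 1)(q + 3) = 0 at q ∈ {-3, -1, 1}.
The Hessian is diagonal: diag(C_pp, C_qq). Second derivatives: C_pp(-1)=60, C_pp(4)=-60; C_qq(-3)=-32, C_qq(-1)=16, C_qq(1)=-32.
Saddle points occur where the two diagonal entries have opposite signs: (-1, -3), (-1, 1), (4, -1). Count: 3.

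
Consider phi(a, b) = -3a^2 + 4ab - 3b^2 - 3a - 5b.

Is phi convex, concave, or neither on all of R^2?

phi is quadratic, so its Hessian is the constant matrix H = [[-6, 4], [4, -6]].
det(H) = 20, tr(H) = -12.
det(H) > 0 and tr(H) < 0, so H is negative definite everywhere: concave.

concave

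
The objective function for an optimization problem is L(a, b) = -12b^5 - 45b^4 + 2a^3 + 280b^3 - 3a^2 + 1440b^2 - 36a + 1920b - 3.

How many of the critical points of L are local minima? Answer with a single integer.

L separates as a function of a plus a function of b, so ∇L=0 decouples.
∂L/∂a = 6(a - 3)(a + 2) = 0 at a ∈ {-2, 3}; ∂L/∂b = -60(b - 4)(b + 1)(b + 2)(b + 4) = 0 at b ∈ {-4, -2, -1, 4}.
The Hessian is diagonal: diag(L_aa, L_bb). Second derivatives: L_aa(-2)=-30, L_aa(3)=30; L_bb(-4)=2880, L_bb(-2)=-720, L_bb(-1)=900, L_bb(4)=-14400.
Local minima occur where both diagonal entries positive: (3, -4), (3, -1). Count: 2.

2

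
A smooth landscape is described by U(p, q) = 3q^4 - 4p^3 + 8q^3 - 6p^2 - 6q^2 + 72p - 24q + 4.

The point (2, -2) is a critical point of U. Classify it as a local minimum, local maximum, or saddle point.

saddle point

The mixed partial ∂²U/∂p∂q is 0, so the Hessian at any point is diag(U_pp, U_qq) = diag(-12(2p + 1), 12(3q^2 + 4q - 1)).
At (2, -2): H = diag(-60, 36).
The eigenvalues have opposite signs, so H is indefinite: a saddle point.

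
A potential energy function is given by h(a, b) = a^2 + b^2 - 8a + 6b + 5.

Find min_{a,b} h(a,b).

-20

h(a,b) separates as P(a) + Q(b) + 5, so its minimum is min P + min Q + 5.
P'(a) = 2a - 8 vanishes at a ∈ {4}; Q'(b) = 2b + 6 vanishes at b ∈ {-3}.
Local minima of P (where P''>0): P(4)=-16. Local minima of Q: Q(-3)=-9.
So the global minimum of h is P(4) + Q(-3) + 5 = -16 − 9 + 5 = -20, attained at (4, -3).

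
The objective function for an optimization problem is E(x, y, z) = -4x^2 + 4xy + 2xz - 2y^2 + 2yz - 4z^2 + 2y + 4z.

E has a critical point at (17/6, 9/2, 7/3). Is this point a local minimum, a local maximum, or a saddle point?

local maximum

The Hessian is constant: H = [[-8, 4, 2], [4, -4, 2], [2, 2, -8]].
Leading principal minors: Δ₁ = -8, Δ₂ = 16, Δ₃ = -48.
The minors alternate sign starting negative (−, +, −), so H is negative definite: a local maximum.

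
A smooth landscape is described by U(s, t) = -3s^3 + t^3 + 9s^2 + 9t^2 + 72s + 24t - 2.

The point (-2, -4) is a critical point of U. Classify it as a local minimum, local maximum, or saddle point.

saddle point

The mixed partial ∂²U/∂s∂t is 0, so the Hessian at any point is diag(U_ss, U_tt) = diag(18(-s + 1), 6(t + 3)).
At (-2, -4): H = diag(54, -6).
The eigenvalues have opposite signs, so H is indefinite: a saddle point.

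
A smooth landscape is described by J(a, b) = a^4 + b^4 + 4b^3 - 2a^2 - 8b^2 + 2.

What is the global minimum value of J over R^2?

-127

J(a,b) separates as P(a) + Q(b) + 2, so its minimum is min P + min Q + 2.
P'(a) = 4a(a - 1)(a + 1) vanishes at a ∈ {-1, 0, 1}; Q'(b) = 4b(b - 1)(b + 4) vanishes at b ∈ {-4, 0, 1}.
Local minima of P (where P''>0): P(-1)=-1, P(1)=-1. Local minima of Q: Q(-4)=-128, Q(1)=-3.
So the global minimum of J is P(-1) + Q(-4) + 2 = -1 − 128 + 2 = -127, attained at (-1, -4).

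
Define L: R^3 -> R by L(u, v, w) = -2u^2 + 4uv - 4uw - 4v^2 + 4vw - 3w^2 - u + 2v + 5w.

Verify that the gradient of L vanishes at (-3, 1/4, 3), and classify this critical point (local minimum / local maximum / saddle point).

∇L = (-4u + 4v - 4w - 1, 4u - 8v + 4w + 2, -4u + 4v - 6w + 5); substituting (-3, 1/4, 3) gives ∇L = (0, 0, 0), so (-3, 1/4, 3) is indeed a critical point.
The Hessian is constant: H = [[-4, 4, -4], [4, -8, 4], [-4, 4, -6]].
Leading principal minors: Δ₁ = -4, Δ₂ = 16, Δ₃ = -32.
The minors alternate sign starting negative (−, +, −), so H is negative definite: a local maximum.

local maximum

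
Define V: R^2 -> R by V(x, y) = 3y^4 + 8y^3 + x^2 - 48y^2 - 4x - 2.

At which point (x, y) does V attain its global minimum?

V(x,y) separates as P(x) + Q(y) − 2, so its minimum is min P + min Q − 2.
P'(x) = 2x - 4 vanishes at x ∈ {2}; Q'(y) = 12y(y - 2)(y + 4) vanishes at y ∈ {-4, 0, 2}.
Local minima of P (where P''>0): P(2)=-4. Local minima of Q: Q(-4)=-512, Q(2)=-80.
So the global minimum of V is P(2) + Q(-4) − 2 = -4 − 512 − 2 = -518, attained at (2, -4).

(2, -4)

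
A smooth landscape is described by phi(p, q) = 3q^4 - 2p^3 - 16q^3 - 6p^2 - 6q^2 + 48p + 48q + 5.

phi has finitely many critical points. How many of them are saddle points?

phi separates as a function of p plus a function of q, so ∇phi=0 decouples.
∂phi/∂p = -6(p - 2)(p + 4) = 0 at p ∈ {-4, 2}; ∂phi/∂q = 12(q - 4)(q - 1)(q + 1) = 0 at q ∈ {-1, 1, 4}.
The Hessian is diagonal: diag(phi_pp, phi_qq). Second derivatives: phi_pp(-4)=36, phi_pp(2)=-36; phi_qq(-1)=120, phi_qq(1)=-72, phi_qq(4)=180.
Saddle points occur where the two diagonal entries have opposite signs: (-4, 1), (2, -1), (2, 4). Count: 3.

3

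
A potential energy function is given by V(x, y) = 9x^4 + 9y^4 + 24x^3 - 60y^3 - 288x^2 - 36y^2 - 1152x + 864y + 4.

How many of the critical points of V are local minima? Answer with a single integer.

V separates as a function of x plus a function of y, so ∇V=0 decouples.
∂V/∂x = 36(x - 4)(x + 2)(x + 4) = 0 at x ∈ {-4, -2, 4}; ∂V/∂y = 36(y - 4)(y - 3)(y + 2) = 0 at y ∈ {-2, 3, 4}.
The Hessian is diagonal: diag(V_xx, V_yy). Second derivatives: V_xx(-4)=576, V_xx(-2)=-432, V_xx(4)=1728; V_yy(-2)=1080, V_yy(3)=-180, V_yy(4)=216.
Local minima occur where both diagonal entries positive: (-4, -2), (-4, 4), (4, -2), (4, 4). Count: 4.

4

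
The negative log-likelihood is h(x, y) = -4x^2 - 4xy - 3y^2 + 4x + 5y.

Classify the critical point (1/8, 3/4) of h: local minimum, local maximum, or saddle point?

local maximum

The Hessian of h is constant: H = [[-8, -4], [-4, -6]].
det(H) = (-8)·(-6) − (-4)² = 32.
det(H) > 0 and tr(H) = -14 < 0, so H is negative definite and the point is a local maximum.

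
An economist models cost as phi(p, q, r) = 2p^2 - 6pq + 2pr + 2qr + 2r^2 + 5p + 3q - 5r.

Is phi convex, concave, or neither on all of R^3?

neither

phi is quadratic, so its Hessian is the constant matrix H = [[4, -6, 2], [-6, 0, 2], [2, 2, 4]].
Leading principal minors: 4, -36, -208.
Neither pattern holds ⇒ H is indefinite ⇒ neither convex nor concave.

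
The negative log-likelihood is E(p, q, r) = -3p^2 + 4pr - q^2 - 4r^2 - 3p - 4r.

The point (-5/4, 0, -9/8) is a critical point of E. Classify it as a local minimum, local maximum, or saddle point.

local maximum

The Hessian is constant: H = [[-6, 0, 4], [0, -2, 0], [4, 0, -8]].
Leading principal minors: Δ₁ = -6, Δ₂ = 12, Δ₃ = -64.
The minors alternate sign starting negative (−, +, −), so H is negative definite: a local maximum.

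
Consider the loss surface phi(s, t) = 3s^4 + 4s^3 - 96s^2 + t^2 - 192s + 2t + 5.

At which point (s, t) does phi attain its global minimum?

(4, -1)

phi(s,t) separates as P(s) + Q(t) + 5, so its minimum is min P + min Q + 5.
P'(s) = 12(s - 4)(s + 1)(s + 4) vanishes at s ∈ {-4, -1, 4}; Q'(t) = 2(t + 1) vanishes at t ∈ {-1}.
Local minima of P (where P''>0): P(-4)=-256, P(4)=-1280. Local minima of Q: Q(-1)=-1.
So the global minimum of phi is P(4) + Q(-1) + 5 = -1280 − 1 + 5 = -1276, attained at (4, -1).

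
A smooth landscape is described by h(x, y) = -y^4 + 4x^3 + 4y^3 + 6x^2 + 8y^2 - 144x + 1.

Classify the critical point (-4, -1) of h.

local maximum

The mixed partial ∂²h/∂x∂y is 0, so the Hessian at any point is diag(h_xx, h_yy) = diag(12(2x + 1), 4(-3y^2 + 6y + 4)).
At (-4, -1): H = diag(-84, -20).
Both eigenvalues are negative, so H is negative definite: a local maximum.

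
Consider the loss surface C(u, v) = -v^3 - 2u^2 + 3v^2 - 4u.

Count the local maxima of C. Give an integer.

C separates as a function of u plus a function of v, so ∇C=0 decouples.
∂C/∂u = -4(u + 1) = 0 at u ∈ {-1}; ∂C/∂v = -3v(v - 2) = 0 at v ∈ {0, 2}.
The Hessian is diagonal: diag(C_uu, C_vv). Second derivatives: C_uu(-1)=-4; C_vv(0)=6, C_vv(2)=-6.
Local maxima occur where both diagonal entries negative: (-1, 2). Count: 1.

1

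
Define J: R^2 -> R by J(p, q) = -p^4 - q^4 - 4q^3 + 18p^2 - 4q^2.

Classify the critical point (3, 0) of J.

The mixed partial ∂²J/∂p∂q is 0, so the Hessian at any point is diag(J_pp, J_qq) = diag(12(-p^2 + 3), -4(3q^2 + 6q + 2)).
At (3, 0): H = diag(-72, -8).
Both eigenvalues are negative, so H is negative definite: a local maximum.

local maximum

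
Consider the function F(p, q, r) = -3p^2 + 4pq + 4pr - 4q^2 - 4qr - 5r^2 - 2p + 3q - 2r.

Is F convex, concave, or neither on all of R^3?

F is quadratic, so its Hessian is the constant matrix H = [[-6, 4, 4], [4, -8, -4], [4, -4, -10]].
Leading principal minors: -6, 32, -224.
Signs alternate −, +, − ⇒ H ≺ 0 ⇒ concave.

concave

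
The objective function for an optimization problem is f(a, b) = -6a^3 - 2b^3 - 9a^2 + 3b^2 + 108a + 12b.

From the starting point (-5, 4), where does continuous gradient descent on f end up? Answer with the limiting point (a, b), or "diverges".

diverges

f is separable, so gradient descent decouples: a follows -∂f/∂a, b follows -∂f/∂b.
∂f/∂a = -18(a - 2)(a + 3); at a=-5 this is -252, so a increases.
∂f/∂b = -6(b - 2)(b + 1); at b=4 this is -60, so b increases.
The b-coordinate has no critical point in that direction and runs off to infinity.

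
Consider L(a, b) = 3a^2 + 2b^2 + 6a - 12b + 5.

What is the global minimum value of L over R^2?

L(a,b) separates as P(a) + Q(b) + 5, so its minimum is min P + min Q + 5.
P'(a) = 6a + 6 vanishes at a ∈ {-1}; Q'(b) = 4b - 12 vanishes at b ∈ {3}.
Local minima of P (where P''>0): P(-1)=-3. Local minima of Q: Q(3)=-18.
So the global minimum of L is P(-1) + Q(3) + 5 = -3 − 18 + 5 = -16, attained at (-1, 3).

-16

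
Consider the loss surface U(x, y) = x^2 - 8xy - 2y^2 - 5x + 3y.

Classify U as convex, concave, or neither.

neither

U is quadratic, so its Hessian is the constant matrix H = [[2, -8], [-8, -4]].
det(H) = -72, tr(H) = -2.
det(H) < 0, so H is indefinite: neither convex nor concave.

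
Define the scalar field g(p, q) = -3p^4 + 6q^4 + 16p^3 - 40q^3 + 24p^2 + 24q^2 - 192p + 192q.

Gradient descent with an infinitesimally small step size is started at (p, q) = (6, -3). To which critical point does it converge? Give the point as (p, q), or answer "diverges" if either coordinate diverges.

g is separable, so gradient descent decouples: p follows -∂g/∂p, q follows -∂g/∂q.
∂g/∂p = -12(p - 4)(p - 2)(p + 2); at p=6 this is -768, so p increases.
∂g/∂q = 24(q - 4)(q - 2)(q + 1); at q=-3 this is -1680, so q increases.
The p-coordinate has no critical point in that direction and runs off to infinity.

diverges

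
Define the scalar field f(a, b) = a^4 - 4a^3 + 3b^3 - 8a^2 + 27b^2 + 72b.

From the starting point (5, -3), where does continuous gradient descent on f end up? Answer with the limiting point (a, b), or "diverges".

(4, -2)

f is separable, so gradient descent decouples: a follows -∂f/∂a, b follows -∂f/∂b.
∂f/∂a = 4a(a - 4)(a + 1); at a=5 this is 120, so a decreases.
∂f/∂b = 9(b + 2)(b + 4); at b=-3 this is -9, so b increases.
a converges to its nearest critical value 4 (a local min of the a-part); b converges to -2. The iterate converges to (4, -2).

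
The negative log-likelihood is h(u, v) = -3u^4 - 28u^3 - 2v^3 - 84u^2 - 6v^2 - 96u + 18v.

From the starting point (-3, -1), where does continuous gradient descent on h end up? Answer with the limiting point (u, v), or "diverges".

(-2, -3)

h is separable, so gradient descent decouples: u follows -∂h/∂u, v follows -∂h/∂v.
∂h/∂u = -12(u + 1)(u + 2)(u + 4); at u=-3 this is -24, so u increases.
∂h/∂v = -6(v - 1)(v + 3); at v=-1 this is 24, so v decreases.
u converges to its nearest critical value -2 (a local min of the u-part); v converges to -3. The iterate converges to (-2, -3).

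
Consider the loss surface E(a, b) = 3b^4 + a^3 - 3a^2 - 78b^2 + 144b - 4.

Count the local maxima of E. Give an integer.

E separates as a function of a plus a function of b, so ∇E=0 decouples.
∂E/∂a = 3a(a - 2) = 0 at a ∈ {0, 2}; ∂E/∂b = 12(b - 3)(b - 1)(b + 4) = 0 at b ∈ {-4, 1, 3}.
The Hessian is diagonal: diag(E_aa, E_bb). Second derivatives: E_aa(0)=-6, E_aa(2)=6; E_bb(-4)=420, E_bb(1)=-120, E_bb(3)=168.
Local maxima occur where both diagonal entries negative: (0, 1). Count: 1.

1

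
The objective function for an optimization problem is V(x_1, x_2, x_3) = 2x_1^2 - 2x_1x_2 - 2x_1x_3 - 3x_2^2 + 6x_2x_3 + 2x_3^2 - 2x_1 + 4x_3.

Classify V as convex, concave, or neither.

V is quadratic, so its Hessian is the constant matrix H = [[4, -2, -2], [-2, -6, 6], [-2, 6, 4]].
Leading principal minors: 4, -28, -184.
Neither pattern holds ⇒ H is indefinite ⇒ neither convex nor concave.

neither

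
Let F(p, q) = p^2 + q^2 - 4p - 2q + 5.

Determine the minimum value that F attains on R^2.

F(p,q) separates as A(p) + B(q) + 5, so its minimum is min A + min B + 5.
A'(p) = 2p - 4 vanishes at p ∈ {2}; B'(q) = 2q - 2 vanishes at q ∈ {1}.
Local minima of A (where A''>0): A(2)=-4. Local minima of B: B(1)=-1.
So the global minimum of F is A(2) + B(1) + 5 = -4 − 1 + 5 = 0, attained at (2, 1).

0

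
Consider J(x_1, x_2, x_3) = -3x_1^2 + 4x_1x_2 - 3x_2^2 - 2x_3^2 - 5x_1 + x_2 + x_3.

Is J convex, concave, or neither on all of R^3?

concave

J is quadratic, so its Hessian is the constant matrix H = [[-6, 4, 0], [4, -6, 0], [0, 0, -4]].
Leading principal minors: -6, 20, -80.
Signs alternate −, +, − ⇒ H ≺ 0 ⇒ concave.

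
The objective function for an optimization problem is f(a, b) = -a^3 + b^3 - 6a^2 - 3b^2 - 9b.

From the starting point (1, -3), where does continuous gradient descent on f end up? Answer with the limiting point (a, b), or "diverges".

f is separable, so gradient descent decouples: a follows -∂f/∂a, b follows -∂f/∂b.
∂f/∂a = -3a(a + 4); at a=1 this is -15, so a increases.
∂f/∂b = 3(b - 3)(b + 1); at b=-3 this is 36, so b decreases.
The a-coordinate has no critical point in that direction and runs off to infinity.

diverges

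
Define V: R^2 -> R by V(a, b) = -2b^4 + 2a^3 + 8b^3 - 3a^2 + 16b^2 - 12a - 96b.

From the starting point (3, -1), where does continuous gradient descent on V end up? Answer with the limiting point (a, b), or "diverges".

(2, 2)

V is separable, so gradient descent decouples: a follows -∂V/∂a, b follows -∂V/∂b.
∂V/∂a = 6(a - 2)(a + 1); at a=3 this is 24, so a decreases.
∂V/∂b = -8(b - 3)(b - 2)(b + 2); at b=-1 this is -96, so b increases.
a converges to its nearest critical value 2 (a local min of the a-part); b converges to 2. The iterate converges to (2, 2).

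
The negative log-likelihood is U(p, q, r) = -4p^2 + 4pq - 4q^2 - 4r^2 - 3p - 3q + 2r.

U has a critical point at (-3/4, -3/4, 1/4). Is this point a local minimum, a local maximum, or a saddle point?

local maximum

The Hessian is constant: H = [[-8, 4, 0], [4, -8, 0], [0, 0, -8]].
Leading principal minors: Δ₁ = -8, Δ₂ = 48, Δ₃ = -384.
The minors alternate sign starting negative (−, +, −), so H is negative definite: a local maximum.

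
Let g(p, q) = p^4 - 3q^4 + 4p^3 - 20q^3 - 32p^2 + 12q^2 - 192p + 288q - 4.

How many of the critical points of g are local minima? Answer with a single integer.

2

g separates as a function of p plus a function of q, so ∇g=0 decouples.
∂g/∂p = 4(p - 4)(p + 3)(p + 4) = 0 at p ∈ {-4, -3, 4}; ∂g/∂q = -12(q - 2)(q + 3)(q + 4) = 0 at q ∈ {-4, -3, 2}.
The Hessian is diagonal: diag(g_pp, g_qq). Second derivatives: g_pp(-4)=32, g_pp(-3)=-28, g_pp(4)=224; g_qq(-4)=-72, g_qq(-3)=60, g_qq(2)=-360.
Local minima occur where both diagonal entries positive: (-4, -3), (4, -3). Count: 2.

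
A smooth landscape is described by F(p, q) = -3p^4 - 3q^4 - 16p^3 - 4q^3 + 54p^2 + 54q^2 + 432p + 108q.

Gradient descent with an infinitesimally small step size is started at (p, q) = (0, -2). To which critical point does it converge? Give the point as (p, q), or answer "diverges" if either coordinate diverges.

F is separable, so gradient descent decouples: p follows -∂F/∂p, q follows -∂F/∂q.
∂F/∂p = -12(p - 3)(p + 3)(p + 4); at p=0 this is 432, so p decreases.
∂F/∂q = -12(q - 3)(q + 1)(q + 3); at q=-2 this is -60, so q increases.
p converges to its nearest critical value -3 (a local min of the p-part); q converges to -1. The iterate converges to (-3, -1).

(-3, -1)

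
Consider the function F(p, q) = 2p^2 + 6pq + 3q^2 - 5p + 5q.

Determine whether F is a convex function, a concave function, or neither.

neither

F is quadratic, so its Hessian is the constant matrix H = [[4, 6], [6, 6]].
det(H) = -12, tr(H) = 10.
det(H) < 0, so H is indefinite: neither convex nor concave.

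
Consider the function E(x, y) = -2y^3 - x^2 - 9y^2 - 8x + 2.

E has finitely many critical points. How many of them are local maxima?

E separates as a function of x plus a function of y, so ∇E=0 decouples.
∂E/∂x = -2(x + 4) = 0 at x ∈ {-4}; ∂E/∂y = -6y(y + 3) = 0 at y ∈ {-3, 0}.
The Hessian is diagonal: diag(E_xx, E_yy). Second derivatives: E_xx(-4)=-2; E_yy(-3)=18, E_yy(0)=-18.
Local maxima occur where both diagonal entries negative: (-4, 0). Count: 1.

1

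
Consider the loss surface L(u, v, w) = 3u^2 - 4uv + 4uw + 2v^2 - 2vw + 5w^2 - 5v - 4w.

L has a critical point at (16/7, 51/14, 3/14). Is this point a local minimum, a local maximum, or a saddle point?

The Hessian is constant: H = [[6, -4, 4], [-4, 4, -2], [4, -2, 10]].
Leading principal minors: Δ₁ = 6, Δ₂ = 8, Δ₃ = 56.
All leading minors are positive, so H is positive definite: a local minimum.

local minimum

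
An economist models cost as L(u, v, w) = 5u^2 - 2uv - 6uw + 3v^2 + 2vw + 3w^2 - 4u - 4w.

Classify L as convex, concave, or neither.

L is quadratic, so its Hessian is the constant matrix H = [[10, -2, -6], [-2, 6, 2], [-6, 2, 6]].
Leading principal minors: 10, 56, 128.
All positive ⇒ H ≻ 0 ⇒ convex.

convex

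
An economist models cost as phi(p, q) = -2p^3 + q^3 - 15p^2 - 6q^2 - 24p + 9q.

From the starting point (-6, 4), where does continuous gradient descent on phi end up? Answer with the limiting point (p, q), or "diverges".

(-4, 3)

phi is separable, so gradient descent decouples: p follows -∂phi/∂p, q follows -∂phi/∂q.
∂phi/∂p = -6(p + 1)(p + 4); at p=-6 this is -60, so p increases.
∂phi/∂q = 3(q - 3)(q - 1); at q=4 this is 9, so q decreases.
p converges to its nearest critical value -4 (a local min of the p-part); q converges to 3. The iterate converges to (-4, 3).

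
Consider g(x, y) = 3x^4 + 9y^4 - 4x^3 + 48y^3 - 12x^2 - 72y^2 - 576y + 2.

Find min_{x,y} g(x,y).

g(x,y) separates as P(x) + Q(y) + 2, so its minimum is min P + min Q + 2.
P'(x) = 12x(x - 2)(x + 1) vanishes at x ∈ {-1, 0, 2}; Q'(y) = 36(y - 2)(y + 2)(y + 4) vanishes at y ∈ {-4, -2, 2}.
Local minima of P (where P''>0): P(-1)=-5, P(2)=-32. Local minima of Q: Q(-4)=384, Q(2)=-912.
So the global minimum of g is P(2) + Q(2) + 2 = -32 − 912 + 2 = -942, attained at (2, 2).

-942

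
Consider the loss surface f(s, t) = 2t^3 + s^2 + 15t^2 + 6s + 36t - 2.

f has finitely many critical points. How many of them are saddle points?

f separates as a function of s plus a function of t, so ∇f=0 decouples.
∂f/∂s = 2(s + 3) = 0 at s ∈ {-3}; ∂f/∂t = 6(t + 2)(t + 3) = 0 at t ∈ {-3, -2}.
The Hessian is diagonal: diag(f_ss, f_tt). Second derivatives: f_ss(-3)=2; f_tt(-3)=-6, f_tt(-2)=6.
Saddle points occur where the two diagonal entries have opposite signs: (-3, -3). Count: 1.

1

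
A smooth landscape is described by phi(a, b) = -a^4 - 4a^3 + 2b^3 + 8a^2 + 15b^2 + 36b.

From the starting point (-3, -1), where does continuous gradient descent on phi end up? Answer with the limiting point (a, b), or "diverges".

phi is separable, so gradient descent decouples: a follows -∂phi/∂a, b follows -∂phi/∂b.
∂phi/∂a = -4a(a - 1)(a + 4); at a=-3 this is -48, so a increases.
∂phi/∂b = 6(b + 2)(b + 3); at b=-1 this is 12, so b decreases.
a converges to its nearest critical value 0 (a local min of the a-part); b converges to -2. The iterate converges to (0, -2).

(0, -2)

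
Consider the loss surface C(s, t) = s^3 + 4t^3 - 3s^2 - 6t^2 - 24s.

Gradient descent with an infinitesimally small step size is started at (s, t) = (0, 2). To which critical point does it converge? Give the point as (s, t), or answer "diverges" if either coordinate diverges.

C is separable, so gradient descent decouples: s follows -∂C/∂s, t follows -∂C/∂t.
∂C/∂s = 3(s - 4)(s + 2); at s=0 this is -24, so s increases.
∂C/∂t = 12t(t - 1); at t=2 this is 24, so t decreases.
s converges to its nearest critical value 4 (a local min of the s-part); t converges to 1. The iterate converges to (4, 1).

(4, 1)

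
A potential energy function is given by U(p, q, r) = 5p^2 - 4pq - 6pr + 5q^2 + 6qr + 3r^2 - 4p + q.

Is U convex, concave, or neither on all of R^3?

U is quadratic, so its Hessian is the constant matrix H = [[10, -4, -6], [-4, 10, 6], [-6, 6, 6]].
Leading principal minors: 10, 84, 72.
All positive ⇒ H ≻ 0 ⇒ convex.

convex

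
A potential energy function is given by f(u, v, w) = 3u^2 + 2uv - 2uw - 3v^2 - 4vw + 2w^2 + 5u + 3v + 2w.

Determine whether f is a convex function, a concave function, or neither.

neither

f is quadratic, so its Hessian is the constant matrix H = [[6, 2, -2], [2, -6, -4], [-2, -4, 4]].
Leading principal minors: 6, -40, -200.
Neither pattern holds ⇒ H is indefinite ⇒ neither convex nor concave.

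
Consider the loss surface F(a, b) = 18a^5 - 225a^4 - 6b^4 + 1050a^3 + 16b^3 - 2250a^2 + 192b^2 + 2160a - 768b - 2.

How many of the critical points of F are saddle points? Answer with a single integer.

F separates as a function of a plus a function of b, so ∇F=0 decouples.
∂F/∂a = 90(a - 4)(a - 3)(a - 2)(a - 1) = 0 at a ∈ {1, 2, 3, 4}; ∂F/∂b = -24(b - 4)(b - 2)(b + 4) = 0 at b ∈ {-4, 2, 4}.
The Hessian is diagonal: diag(F_aa, F_bb). Second derivatives: F_aa(1)=-540, F_aa(2)=180, F_aa(3)=-180, F_aa(4)=540; F_bb(-4)=-1152, F_bb(2)=288, F_bb(4)=-384.
Saddle points occur where the two diagonal entries have opposite signs: (1, 2), (2, -4), (2, 4), (3, 2), (4, -4), (4, 4). Count: 6.

6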